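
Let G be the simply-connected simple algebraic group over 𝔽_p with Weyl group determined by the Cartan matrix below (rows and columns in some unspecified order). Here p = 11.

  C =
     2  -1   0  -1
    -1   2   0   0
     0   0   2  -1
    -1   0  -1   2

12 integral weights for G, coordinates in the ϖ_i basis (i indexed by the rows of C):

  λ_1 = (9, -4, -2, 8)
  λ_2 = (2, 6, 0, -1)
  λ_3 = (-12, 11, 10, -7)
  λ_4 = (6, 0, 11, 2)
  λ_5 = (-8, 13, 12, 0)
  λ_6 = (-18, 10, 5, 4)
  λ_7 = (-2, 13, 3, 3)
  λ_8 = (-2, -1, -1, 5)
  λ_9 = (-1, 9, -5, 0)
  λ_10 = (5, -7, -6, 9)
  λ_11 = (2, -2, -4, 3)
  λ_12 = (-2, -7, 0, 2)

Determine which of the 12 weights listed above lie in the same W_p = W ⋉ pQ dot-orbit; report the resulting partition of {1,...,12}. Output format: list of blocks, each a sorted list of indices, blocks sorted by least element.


A_4 Cartan matrix, 4 simple roots permuted; ρ=(1,1,1,1).

Each λ_j+ρ reduced to Ā_11; 4-tuples below use C's row order:

  λ_1+ρ ↦ (2, 1, 3, 1)
  λ_2+ρ ↦ (3, 7, 1, 0)
  λ_3+ρ ↦ (0, 1, 0, 5)
  λ_4+ρ ↦ (3, 7, 1, 0)
  λ_5+ρ ↦ (2, 1, 3, 1)
  λ_6+ρ ↦ (0, 1, 0, 5)
  λ_7+ρ ↦ (2, 1, 3, 1)
  λ_8+ρ ↦ (0, 1, 0, 5)
  λ_9+ρ ↦ (3, 7, 1, 0)
  λ_10+ρ ↦ (0, 1, 0, 5)
  λ_11+ρ ↦ (2, 1, 3, 1)
  λ_12+ρ ↦ (2, 1, 3, 1)

3 distinct reps among the 12 weights ⇒ 3 W_11-linkage classes:

[[1, 5, 7, 11, 12], [2, 4, 9], [3, 6, 8, 10]]


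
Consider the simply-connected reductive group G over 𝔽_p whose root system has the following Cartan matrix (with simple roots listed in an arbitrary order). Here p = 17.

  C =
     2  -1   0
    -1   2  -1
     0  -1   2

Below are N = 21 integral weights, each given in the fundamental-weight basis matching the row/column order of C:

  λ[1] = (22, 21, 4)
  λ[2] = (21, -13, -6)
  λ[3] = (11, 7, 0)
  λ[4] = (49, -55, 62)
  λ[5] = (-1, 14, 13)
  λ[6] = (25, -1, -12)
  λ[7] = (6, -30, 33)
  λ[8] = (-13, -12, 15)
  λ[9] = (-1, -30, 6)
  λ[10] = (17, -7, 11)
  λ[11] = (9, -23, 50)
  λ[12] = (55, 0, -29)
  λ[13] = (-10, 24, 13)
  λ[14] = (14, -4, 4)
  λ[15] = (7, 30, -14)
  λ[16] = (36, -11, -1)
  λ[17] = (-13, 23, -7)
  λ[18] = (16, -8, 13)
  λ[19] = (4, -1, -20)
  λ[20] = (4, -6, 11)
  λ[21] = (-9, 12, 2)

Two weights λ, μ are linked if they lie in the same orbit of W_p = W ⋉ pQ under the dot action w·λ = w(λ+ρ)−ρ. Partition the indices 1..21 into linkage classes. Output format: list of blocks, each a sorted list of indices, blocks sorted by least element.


A_3 Cartan matrix, 3 simple roots permuted; ρ=(1,1,1).

Alcove-folded reps (p=17, 21 weights, presented ϖ-order):

  λ_1 → (5, 5, 1)
  λ_2 → (0, 5, 7)
  λ_3 → (8, 5, 3)
  λ_4 → (8, 5, 3)
  λ_5 → (12, 3, 2)
  λ_6 → (6, 2, 9)
  λ_7 → (0, 5, 7)
  λ_8 → (5, 5, 1)
  λ_9 → (0, 5, 7)
  λ_10 → (5, 5, 1)
  λ_11 → (0, 5, 7)
  λ_12 → (5, 5, 1)
  λ_13 → (8, 5, 3)
  λ_14 → (12, 3, 2)
  λ_15 → (8, 5, 3)
  λ_16 → (3, 7, 0)
  λ_17 → (5, 5, 1)
  λ_18 → (3, 7, 0)
  λ_19 → (12, 3, 2)
  λ_20 → (0, 5, 7)
  λ_21 → (8, 5, 3)

The 21 indices split into 6 linkage classes (same alcove rep ⇔ same W_17-dot-orbit):

[[1, 8, 10, 12, 17], [2, 7, 9, 11, 20], [3, 4, 13, 15, 21], [5, 14, 19], [6], [16, 18]]


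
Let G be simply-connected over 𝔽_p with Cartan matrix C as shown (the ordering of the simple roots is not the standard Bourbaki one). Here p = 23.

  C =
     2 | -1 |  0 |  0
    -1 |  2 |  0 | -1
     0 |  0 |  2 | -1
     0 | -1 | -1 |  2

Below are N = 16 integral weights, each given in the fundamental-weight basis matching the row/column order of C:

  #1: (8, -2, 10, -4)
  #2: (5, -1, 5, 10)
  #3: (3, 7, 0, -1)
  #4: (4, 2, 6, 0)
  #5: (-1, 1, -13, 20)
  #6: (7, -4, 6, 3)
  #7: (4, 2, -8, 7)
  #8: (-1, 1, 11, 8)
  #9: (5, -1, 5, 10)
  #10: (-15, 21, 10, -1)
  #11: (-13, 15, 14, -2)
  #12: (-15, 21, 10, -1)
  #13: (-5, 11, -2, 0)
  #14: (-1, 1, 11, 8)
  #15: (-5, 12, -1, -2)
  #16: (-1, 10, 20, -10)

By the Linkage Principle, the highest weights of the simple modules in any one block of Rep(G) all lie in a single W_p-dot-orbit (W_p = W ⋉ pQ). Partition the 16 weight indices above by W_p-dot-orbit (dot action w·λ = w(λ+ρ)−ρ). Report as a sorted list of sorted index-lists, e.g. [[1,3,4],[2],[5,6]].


Cartan matrix: type A_4 (|W|=120); un-permuting the 4 rows.

Alcove-folded reps (p=23, 16 weights, presented ϖ-order):

  [1] (5, 3, 7, 1);  [2] (6, 0, 6, 11);  [3] (4, 8, 1, 0);  [4] (5, 3, 7, 1);  [5] (0, 2, 12, 9);  [6] (5, 3, 7, 1);  [7] (5, 3, 7, 1);  [8] (0, 2, 12, 9);  [9] (6, 0, 6, 11);  [10] (4, 8, 1, 0);  [11] (5, 3, 7, 1);  [12] (4, 8, 1, 0);  [13] (4, 8, 1, 0);  [14] (0, 2, 12, 9);  [15] (4, 8, 1, 0);  [16] (0, 2, 12, 9)

Partition of {1..16} into 4 W_23-dot-orbits:

[[1, 4, 6, 7, 11], [2, 9], [3, 10, 12, 13, 15], [5, 8, 14, 16]]


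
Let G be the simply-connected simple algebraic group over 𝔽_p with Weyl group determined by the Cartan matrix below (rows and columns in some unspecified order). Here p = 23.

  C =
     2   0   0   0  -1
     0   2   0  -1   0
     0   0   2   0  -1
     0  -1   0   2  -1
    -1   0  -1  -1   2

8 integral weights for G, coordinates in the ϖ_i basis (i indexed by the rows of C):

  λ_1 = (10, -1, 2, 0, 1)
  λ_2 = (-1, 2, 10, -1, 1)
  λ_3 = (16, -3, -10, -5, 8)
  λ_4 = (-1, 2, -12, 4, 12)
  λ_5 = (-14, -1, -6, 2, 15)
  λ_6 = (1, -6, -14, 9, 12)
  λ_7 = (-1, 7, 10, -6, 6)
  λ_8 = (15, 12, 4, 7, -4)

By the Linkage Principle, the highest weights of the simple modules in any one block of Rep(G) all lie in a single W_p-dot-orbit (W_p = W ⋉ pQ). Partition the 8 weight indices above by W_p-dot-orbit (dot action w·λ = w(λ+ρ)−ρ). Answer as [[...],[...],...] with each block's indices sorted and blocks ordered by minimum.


Cartan matrix: type D_5 (|W|=1920); un-permuting the 5 rows.

Each λ_j+ρ reduced to Ā_23; 5-tuples below use C's row order:

  1: (11, 0, 3, 1, 2);  2: (0, 3, 11, 0, 2);  3: (11, 0, 3, 1, 2);  4: (0, 3, 11, 0, 2);  5: (11, 0, 3, 1, 2);  6: (0, 3, 11, 0, 2);  7: (0, 3, 11, 0, 2);  8: (0, 3, 11, 0, 2)

Partition of {1..8} into 2 W_23-dot-orbits:

[[1, 3, 5], [2, 4, 6, 7, 8]]


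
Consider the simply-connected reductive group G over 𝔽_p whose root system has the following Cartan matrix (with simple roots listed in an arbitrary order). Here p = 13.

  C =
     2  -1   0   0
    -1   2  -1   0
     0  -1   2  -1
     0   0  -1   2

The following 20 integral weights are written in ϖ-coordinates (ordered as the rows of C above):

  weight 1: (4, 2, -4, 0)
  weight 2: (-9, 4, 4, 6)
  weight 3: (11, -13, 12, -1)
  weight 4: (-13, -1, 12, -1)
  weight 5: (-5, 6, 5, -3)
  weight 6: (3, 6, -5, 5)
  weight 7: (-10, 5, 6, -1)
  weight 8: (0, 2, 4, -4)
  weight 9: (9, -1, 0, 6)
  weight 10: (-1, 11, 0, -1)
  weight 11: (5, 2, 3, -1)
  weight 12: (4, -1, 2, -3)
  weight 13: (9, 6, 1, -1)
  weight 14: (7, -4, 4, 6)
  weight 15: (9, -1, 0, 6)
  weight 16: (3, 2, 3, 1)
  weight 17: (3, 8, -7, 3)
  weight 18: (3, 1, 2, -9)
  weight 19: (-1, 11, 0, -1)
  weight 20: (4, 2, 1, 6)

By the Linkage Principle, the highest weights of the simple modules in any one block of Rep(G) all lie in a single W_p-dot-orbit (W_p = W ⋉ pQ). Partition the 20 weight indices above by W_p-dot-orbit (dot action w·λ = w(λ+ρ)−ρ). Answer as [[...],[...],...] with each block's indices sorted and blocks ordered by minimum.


Type A_4, rank 4, |W|=120; reorder rows/cols to standard.

Folding the 20 weights λ_j+ρ into Ā_13 (reps in the given 4-coord order):

  1: (5, 0, 1, 2);  2: (1, 3, 2, 3);  3: (0, 12, 1, 0);  4: (0, 12, 1, 0);  5: (4, 3, 4, 2);  6: (4, 3, 4, 2);  7: (6, 3, 4, 0);  8: (1, 3, 2, 3);  9: (5, 0, 1, 2);  10: (0, 12, 1, 0);  11: (6, 3, 4, 0);  12: (5, 0, 1, 2);  13: (4, 3, 4, 2);  14: (1, 3, 2, 3);  15: (5, 0, 1, 2);  16: (4, 3, 4, 2);  17: (4, 3, 4, 2);  18: (1, 3, 2, 3);  19: (0, 12, 1, 0);  20: (1, 3, 2, 3)

Partition of {1..20} into 5 W_13-dot-orbits:

[[1, 9, 12, 15], [2, 8, 14, 18, 20], [3, 4, 10, 19], [5, 6, 13, 16, 17], [7, 11]]


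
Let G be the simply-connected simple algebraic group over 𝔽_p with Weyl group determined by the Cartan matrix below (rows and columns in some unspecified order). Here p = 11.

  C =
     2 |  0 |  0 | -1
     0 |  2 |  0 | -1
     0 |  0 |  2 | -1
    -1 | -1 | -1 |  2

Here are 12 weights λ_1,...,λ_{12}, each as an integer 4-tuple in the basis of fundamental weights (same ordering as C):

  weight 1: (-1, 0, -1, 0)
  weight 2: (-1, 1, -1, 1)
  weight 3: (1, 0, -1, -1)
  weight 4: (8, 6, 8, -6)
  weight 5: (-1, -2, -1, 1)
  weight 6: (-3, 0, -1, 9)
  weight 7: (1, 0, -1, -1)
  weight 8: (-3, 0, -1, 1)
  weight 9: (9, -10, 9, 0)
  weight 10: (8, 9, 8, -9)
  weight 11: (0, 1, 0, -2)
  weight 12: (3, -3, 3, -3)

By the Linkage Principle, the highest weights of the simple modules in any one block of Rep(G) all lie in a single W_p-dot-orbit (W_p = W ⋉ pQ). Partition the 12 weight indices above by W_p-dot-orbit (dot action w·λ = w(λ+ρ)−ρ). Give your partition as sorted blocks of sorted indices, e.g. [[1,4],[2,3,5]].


Cartan matrix: type D_4 (|W|=192); un-permuting the 4 rows.

Each λ_j+ρ reduced to Ā_11; 4-tuples below use C's row order:

  λ_1+ρ ↦ (0, 1, 0, 1) · λ_2+ρ ↦ (0, 2, 0, 2) · λ_3+ρ ↦ (2, 1, 0, 0) · λ_4+ρ ↦ (0, 2, 0, 2) · λ_5+ρ ↦ (0, 1, 0, 1) · λ_6+ρ ↦ (2, 1, 0, 0) · λ_7+ρ ↦ (2, 1, 0, 0) · λ_8+ρ ↦ (2, 1, 0, 0) · λ_9+ρ ↦ (0, 1, 0, 1) · λ_10+ρ ↦ (0, 1, 0, 1) · λ_11+ρ ↦ (0, 1, 0, 1) · λ_12+ρ ↦ (0, 2, 0, 2)

3 distinct reps among the 12 weights ⇒ 3 W_11-linkage classes:

[[1, 5, 9, 10, 11], [2, 4, 12], [3, 6, 7, 8]]


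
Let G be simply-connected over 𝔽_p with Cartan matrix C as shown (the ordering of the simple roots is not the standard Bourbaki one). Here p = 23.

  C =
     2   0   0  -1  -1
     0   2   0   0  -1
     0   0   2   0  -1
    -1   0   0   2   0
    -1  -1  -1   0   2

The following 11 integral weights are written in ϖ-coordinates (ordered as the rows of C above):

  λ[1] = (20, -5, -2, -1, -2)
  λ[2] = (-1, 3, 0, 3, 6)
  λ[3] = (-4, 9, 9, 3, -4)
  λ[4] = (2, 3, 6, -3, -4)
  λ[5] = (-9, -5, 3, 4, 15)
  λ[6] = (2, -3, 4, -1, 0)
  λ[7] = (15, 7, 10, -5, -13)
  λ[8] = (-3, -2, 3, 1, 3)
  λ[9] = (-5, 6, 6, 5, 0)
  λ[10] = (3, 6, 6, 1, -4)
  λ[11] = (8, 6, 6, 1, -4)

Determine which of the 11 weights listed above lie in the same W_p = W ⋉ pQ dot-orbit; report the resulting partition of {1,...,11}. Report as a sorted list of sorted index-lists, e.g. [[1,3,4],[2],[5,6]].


C ↔ D_5 under row/col permutation; |W(D_5)| = 1920.

Each λ_j+ρ reduced to Ā_23; 5-tuples below use C's row order:

  λ_1 → (2, 1, 4, 0, 1);  λ_2 → (0, 4, 1, 4, 7);  λ_3 → (1, 4, 4, 2, 3);  λ_4 → (2, 1, 4, 0, 1);  λ_5 → (1, 4, 4, 2, 3);  λ_6 → (2, 1, 4, 0, 1);  λ_7 → (0, 4, 1, 4, 7);  λ_8 → (2, 1, 4, 0, 1);  λ_9 → (1, 4, 4, 2, 3);  λ_10 → (1, 4, 4, 2, 3);  λ_11 → (1, 4, 4, 2, 3)

3 distinct reps among the 11 weights ⇒ 3 W_23-linkage classes:

[[1, 4, 6, 8], [2, 7], [3, 5, 9, 10, 11]]


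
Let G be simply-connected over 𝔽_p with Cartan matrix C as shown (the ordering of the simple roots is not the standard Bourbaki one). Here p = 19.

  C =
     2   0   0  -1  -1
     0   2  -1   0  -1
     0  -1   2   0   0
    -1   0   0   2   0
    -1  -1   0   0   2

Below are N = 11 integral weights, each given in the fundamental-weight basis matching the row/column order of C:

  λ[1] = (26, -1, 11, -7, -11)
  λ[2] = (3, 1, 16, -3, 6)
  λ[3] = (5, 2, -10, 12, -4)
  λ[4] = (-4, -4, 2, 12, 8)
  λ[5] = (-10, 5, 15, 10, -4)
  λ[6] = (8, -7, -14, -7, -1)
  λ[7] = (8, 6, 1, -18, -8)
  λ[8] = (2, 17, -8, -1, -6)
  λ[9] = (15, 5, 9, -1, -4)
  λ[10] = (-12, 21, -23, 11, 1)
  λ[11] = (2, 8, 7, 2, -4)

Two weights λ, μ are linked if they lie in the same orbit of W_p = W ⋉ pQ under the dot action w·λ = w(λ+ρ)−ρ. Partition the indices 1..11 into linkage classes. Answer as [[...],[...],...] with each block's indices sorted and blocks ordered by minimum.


Type A_5, rank 5, |W|=720; reorder rows/cols to standard.

λ_j+ρ reflected into Ā_19 (⟨·,θ^∨⟩≤19); 5-tuples as given:

    1: (7, 2, 6, 2, 0)
    2: (7, 2, 6, 2, 0)
    3: (3, 3, 0, 10, 3)
    4: (3, 3, 0, 10, 3)
    5: (0, 6, 7, 2, 3)
    6: (3, 3, 0, 10, 3)
    7: (7, 2, 6, 2, 0)
    8: (0, 6, 7, 2, 3)
    9: (3, 3, 0, 10, 3)
    10: (0, 6, 7, 2, 3)
    11: (0, 6, 7, 2, 3)

3 distinct reps among the 11 weights ⇒ 3 W_19-linkage classes:

[[1, 2, 7], [3, 4, 6, 9], [5, 8, 10, 11]]


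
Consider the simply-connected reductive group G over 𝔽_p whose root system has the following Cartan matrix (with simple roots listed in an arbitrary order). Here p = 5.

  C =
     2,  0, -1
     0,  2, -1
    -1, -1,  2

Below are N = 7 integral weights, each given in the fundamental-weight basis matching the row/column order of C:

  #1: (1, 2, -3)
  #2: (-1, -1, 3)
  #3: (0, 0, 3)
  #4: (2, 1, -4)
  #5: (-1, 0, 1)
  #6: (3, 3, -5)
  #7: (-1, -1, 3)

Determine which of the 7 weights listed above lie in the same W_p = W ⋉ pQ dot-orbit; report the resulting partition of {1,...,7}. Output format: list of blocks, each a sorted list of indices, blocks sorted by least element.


Type A_3, rank 3, |W|=24; reorder rows/cols to standard.

Each λ_j+ρ reduced to Ā_5; 3-tuples below use C's row order:

  1: (0, 1, 2);  2: (0, 0, 4);  3: (0, 0, 4);  4: (0, 1, 2);  5: (0, 1, 2);  6: (0, 0, 4);  7: (0, 0, 4)

The 7 indices split into 2 linkage classes (same alcove rep ⇔ same W_5-dot-orbit):

[[1, 4, 5], [2, 3, 6, 7]]


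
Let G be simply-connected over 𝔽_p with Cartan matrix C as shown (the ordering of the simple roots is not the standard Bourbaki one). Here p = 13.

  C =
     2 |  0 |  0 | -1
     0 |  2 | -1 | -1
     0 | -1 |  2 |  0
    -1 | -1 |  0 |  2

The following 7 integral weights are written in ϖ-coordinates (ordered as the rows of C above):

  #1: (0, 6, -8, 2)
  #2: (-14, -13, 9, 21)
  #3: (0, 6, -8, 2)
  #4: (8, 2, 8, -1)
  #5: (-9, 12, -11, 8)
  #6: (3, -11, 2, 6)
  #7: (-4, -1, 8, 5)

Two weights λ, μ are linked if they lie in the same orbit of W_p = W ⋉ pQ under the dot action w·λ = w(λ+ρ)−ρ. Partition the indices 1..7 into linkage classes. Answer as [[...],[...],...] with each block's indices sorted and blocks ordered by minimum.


Cartan matrix: type A_4 (|W|=120); un-permuting the 4 rows.

Alcove-folded reps (p=13, 7 weights, presented ϖ-order):

  λ_1 → (1, 0, 7, 3);  λ_2 → (1, 0, 7, 3);  λ_3 → (1, 0, 7, 3);  λ_4 → (1, 3, 1, 0);  λ_5 → (1, 3, 1, 0);  λ_6 → (1, 0, 7, 3);  λ_7 → (1, 0, 7, 3)

Partition of {1..7} into 2 W_13-dot-orbits:

[[1, 2, 3, 6, 7], [4, 5]]


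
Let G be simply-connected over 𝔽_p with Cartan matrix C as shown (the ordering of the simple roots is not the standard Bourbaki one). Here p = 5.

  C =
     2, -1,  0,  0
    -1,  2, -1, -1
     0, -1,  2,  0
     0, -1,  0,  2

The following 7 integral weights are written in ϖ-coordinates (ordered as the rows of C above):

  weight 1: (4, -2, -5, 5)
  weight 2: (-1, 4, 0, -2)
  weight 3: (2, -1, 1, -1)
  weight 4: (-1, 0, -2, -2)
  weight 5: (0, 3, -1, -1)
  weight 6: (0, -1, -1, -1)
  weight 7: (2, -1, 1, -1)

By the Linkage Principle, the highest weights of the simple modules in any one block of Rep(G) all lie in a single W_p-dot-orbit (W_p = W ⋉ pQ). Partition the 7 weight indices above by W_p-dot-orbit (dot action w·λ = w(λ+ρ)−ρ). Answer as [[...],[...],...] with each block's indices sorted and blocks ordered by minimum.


Cartan matrix: type D_4 (|W|=192); un-permuting the 4 rows.

λ_j+ρ reflected into Ā_5 (⟨·,θ^∨⟩≤5); 4-tuples as given:

  [1] (1, 0, 0, 0);  [2] (1, 0, 0, 0);  [3] (3, 0, 2, 0);  [4] (1, 0, 0, 0);  [5] (1, 0, 0, 0);  [6] (1, 0, 0, 0);  [7] (3, 0, 2, 0)

2 distinct reps among the 7 weights ⇒ 2 W_5-linkage classes:

[[1, 2, 4, 5, 6], [3, 7]]


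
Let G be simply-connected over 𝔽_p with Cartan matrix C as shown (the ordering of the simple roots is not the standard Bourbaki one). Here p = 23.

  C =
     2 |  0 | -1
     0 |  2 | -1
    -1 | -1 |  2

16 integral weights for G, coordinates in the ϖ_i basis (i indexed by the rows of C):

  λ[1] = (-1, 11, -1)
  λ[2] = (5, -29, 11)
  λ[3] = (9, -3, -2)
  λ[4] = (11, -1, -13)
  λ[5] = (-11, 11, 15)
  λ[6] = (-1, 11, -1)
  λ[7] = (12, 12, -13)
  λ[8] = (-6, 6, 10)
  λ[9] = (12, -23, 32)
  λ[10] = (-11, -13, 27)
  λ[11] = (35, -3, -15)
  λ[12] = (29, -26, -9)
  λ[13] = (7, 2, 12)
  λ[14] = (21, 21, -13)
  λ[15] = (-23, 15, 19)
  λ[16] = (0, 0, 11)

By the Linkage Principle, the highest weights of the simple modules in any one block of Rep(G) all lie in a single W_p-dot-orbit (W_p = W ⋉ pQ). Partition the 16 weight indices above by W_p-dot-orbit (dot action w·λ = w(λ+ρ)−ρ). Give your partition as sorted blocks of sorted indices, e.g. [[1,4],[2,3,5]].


C ↔ A_3 under row/col permutation; |W(A_3)| = 24.

Folding the 16 weights λ_j+ρ into Ā_23 (reps in the given 3-coord order):

  1: (0, 12, 0) · 2: (5, 7, 6) · 3: (7, 1, 2) · 4: (0, 12, 0) · 5: (5, 7, 6) · 6: (0, 12, 0) · 7: (1, 1, 12) · 8: (5, 7, 6) · 9: (10, 1, 0) · 10: (5, 7, 6) · 11: (7, 1, 2) · 12: (7, 2, 13) · 13: (7, 2, 13) · 14: (1, 1, 12) · 15: (7, 1, 2) · 16: (1, 1, 12)

These 16 weights hit 6 W_23-dot-orbits; sizes (3, 4, 3, 3, 1, 2):

[[1, 4, 6], [2, 5, 8, 10], [3, 11, 15], [7, 14, 16], [9], [12, 13]]


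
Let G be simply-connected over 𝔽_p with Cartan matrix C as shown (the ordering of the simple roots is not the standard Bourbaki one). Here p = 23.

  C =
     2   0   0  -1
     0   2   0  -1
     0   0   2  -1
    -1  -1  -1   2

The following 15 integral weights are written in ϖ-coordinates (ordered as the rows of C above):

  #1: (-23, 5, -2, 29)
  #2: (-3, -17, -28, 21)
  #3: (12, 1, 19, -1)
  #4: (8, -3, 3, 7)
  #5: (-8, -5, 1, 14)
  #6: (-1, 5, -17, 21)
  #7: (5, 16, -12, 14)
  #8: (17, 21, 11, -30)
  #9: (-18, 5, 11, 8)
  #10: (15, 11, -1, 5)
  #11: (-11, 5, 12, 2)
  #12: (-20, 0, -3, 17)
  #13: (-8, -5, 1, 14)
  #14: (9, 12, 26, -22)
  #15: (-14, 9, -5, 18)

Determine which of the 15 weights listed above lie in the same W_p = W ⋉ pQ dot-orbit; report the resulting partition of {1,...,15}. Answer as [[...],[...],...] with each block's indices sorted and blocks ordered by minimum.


Type D_4, rank 4, |W|=192; reorder rows/cols to standard.

Alcove-folded reps (p=23, 15 weights, presented ϖ-order):

  λ_1+ρ ↦ (3, 1, 6, 6) · λ_2+ρ ↦ (16, 2, 1, 0) · λ_3+ρ ↦ (1, 10, 8, 2) · λ_4+ρ ↦ (9, 2, 4, 2) · λ_5+ρ ↦ (7, 4, 2, 4) · λ_6+ρ ↦ (5, 1, 11, 0) · λ_7+ρ ↦ (9, 2, 4, 2) · λ_8+ρ ↦ (5, 1, 11, 0) · λ_9+ρ ↦ (9, 2, 4, 2) · λ_10+ρ ↦ (5, 1, 11, 0) · λ_11+ρ ↦ (3, 1, 6, 6) · λ_12+ρ ↦ (16, 2, 1, 0) · λ_13+ρ ↦ (7, 4, 2, 4) · λ_14+ρ ↦ (7, 4, 2, 4) · λ_15+ρ ↦ (7, 4, 2, 4)

Partition of {1..15} into 6 W_23-dot-orbits:

[[1, 11], [2, 12], [3], [4, 7, 9], [5, 13, 14, 15], [6, 8, 10]]


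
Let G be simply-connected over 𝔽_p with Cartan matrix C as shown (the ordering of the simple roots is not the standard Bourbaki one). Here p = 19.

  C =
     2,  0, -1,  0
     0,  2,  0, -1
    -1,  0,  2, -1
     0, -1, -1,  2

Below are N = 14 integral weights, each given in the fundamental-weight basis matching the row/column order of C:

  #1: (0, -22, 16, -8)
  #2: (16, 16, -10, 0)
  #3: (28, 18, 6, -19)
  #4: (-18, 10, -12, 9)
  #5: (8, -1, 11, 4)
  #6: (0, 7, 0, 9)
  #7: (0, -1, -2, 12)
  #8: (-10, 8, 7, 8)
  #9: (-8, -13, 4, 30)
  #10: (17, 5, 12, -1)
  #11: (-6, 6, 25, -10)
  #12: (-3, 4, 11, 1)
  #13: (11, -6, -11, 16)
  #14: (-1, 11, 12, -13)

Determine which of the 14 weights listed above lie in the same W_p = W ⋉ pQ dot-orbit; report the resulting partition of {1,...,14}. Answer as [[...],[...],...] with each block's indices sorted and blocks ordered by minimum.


Root system A_4: the 4×4 matrix C matches after relabeling.

λ_j+ρ reflected into Ā_19 (⟨·,θ^∨⟩≤19); 4-tuples as given:

  λ_1+ρ ↦ (1, 2, 1, 8)
  λ_2+ρ ↦ (1, 2, 1, 8)
  λ_3+ρ ↦ (0, 7, 1, 10)
  λ_4+ρ ↦ (1, 2, 1, 8)
  λ_5+ρ ↦ (2, 5, 10, 2)
  λ_6+ρ ↦ (0, 7, 1, 10)
  λ_7+ρ ↦ (0, 0, 1, 12)
  λ_8+ρ ↦ (1, 2, 1, 8)
  λ_9+ρ ↦ (2, 5, 10, 2)
  λ_10+ρ ↦ (0, 0, 1, 12)
  λ_11+ρ ↦ (2, 5, 10, 2)
  λ_12+ρ ↦ (2, 5, 10, 2)
  λ_13+ρ ↦ (2, 5, 10, 2)
  λ_14+ρ ↦ (0, 0, 1, 12)

These 14 weights hit 4 W_19-dot-orbits; sizes (4, 2, 5, 3):

[[1, 2, 4, 8], [3, 6], [5, 9, 11, 12, 13], [7, 10, 14]]


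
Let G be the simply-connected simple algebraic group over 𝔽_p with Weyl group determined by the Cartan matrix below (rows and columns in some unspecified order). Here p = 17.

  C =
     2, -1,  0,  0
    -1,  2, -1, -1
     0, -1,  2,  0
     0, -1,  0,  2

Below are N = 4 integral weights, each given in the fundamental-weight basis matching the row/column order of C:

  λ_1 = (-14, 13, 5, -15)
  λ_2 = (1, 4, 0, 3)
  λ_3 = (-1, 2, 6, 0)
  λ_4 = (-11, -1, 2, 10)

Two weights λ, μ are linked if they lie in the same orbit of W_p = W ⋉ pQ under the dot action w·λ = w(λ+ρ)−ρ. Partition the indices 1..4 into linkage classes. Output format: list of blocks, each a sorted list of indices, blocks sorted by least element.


Type D_4, rank 4, |W|=192; reorder rows/cols to standard.

W_17-reps of the 4 weights in Ā_17 (same 4-coord order as C):

    [1] (0, 3, 7, 1)
    [2] (2, 5, 1, 4)
    [3] (0, 3, 7, 1)
    [4] (0, 3, 7, 1)

Grouping the 4 weights by Ā_17-representative: 2 linkage classes.

[[1, 3, 4], [2]]


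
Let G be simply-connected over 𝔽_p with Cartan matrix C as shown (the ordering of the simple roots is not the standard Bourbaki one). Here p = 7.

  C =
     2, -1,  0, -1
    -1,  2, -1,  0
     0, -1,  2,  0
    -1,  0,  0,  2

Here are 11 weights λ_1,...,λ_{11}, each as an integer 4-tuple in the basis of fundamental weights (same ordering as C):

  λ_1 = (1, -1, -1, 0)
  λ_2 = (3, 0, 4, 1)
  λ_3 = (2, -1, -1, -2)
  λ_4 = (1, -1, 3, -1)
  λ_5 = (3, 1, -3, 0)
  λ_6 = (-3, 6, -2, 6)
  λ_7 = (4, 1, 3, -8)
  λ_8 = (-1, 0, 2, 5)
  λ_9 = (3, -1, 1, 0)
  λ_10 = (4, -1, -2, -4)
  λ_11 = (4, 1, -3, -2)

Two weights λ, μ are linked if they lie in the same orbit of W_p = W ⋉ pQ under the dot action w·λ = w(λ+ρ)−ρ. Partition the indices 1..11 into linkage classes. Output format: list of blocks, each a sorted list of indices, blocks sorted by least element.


Type A_4, rank 4, |W|=120; reorder rows/cols to standard.

Ā_7 reps of the 11 weights (A_4, coords as presented):

    1: (2, 0, 0, 1)
    2: (1, 1, 0, 3)
    3: (2, 0, 0, 1)
    4: (2, 0, 4, 0)
    5: (4, 0, 2, 1)
    6: (2, 0, 4, 0)
    7: (2, 0, 0, 1)
    8: (0, 1, 0, 3)
    9: (4, 0, 2, 1)
    10: (1, 1, 0, 3)
    11: (4, 0, 2, 1)

Partition of {1..11} into 5 W_7-dot-orbits:

[[1, 3, 7], [2, 10], [4, 6], [5, 9, 11], [8]]


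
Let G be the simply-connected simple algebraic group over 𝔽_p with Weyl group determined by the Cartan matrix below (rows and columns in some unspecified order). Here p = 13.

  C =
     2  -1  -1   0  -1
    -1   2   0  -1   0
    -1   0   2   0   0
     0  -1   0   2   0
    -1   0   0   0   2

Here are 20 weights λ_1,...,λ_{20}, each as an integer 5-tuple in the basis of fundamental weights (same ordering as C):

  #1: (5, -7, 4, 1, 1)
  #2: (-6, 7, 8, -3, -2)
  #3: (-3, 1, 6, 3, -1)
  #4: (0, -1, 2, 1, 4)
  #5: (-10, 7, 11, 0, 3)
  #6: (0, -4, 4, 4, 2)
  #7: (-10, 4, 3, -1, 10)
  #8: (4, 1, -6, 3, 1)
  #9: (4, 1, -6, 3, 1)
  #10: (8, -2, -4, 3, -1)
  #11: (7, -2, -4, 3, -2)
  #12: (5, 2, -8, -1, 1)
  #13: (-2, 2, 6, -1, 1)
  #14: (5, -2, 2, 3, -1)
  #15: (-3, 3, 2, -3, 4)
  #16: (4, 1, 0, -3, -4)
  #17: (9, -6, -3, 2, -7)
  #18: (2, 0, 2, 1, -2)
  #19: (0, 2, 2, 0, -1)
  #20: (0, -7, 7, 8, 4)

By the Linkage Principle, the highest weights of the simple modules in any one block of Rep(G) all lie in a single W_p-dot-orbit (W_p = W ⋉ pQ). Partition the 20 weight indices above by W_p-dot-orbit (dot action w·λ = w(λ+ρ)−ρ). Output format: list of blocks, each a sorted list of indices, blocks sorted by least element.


Dynkin diagram of C (from the 8 off-diagonal −1 entries): D_5.

Ā_13 reps of the 20 weights (D_5, coords as presented):

  1: (0, 0, 5, 4, 2);  2: (1, 0, 3, 2, 5);  3: (0, 0, 5, 4, 2);  4: (1, 0, 3, 2, 5);  5: (1, 0, 3, 2, 5);  6: (2, 1, 3, 2, 1);  7: (0, 0, 5, 4, 2);  8: (0, 0, 5, 4, 2);  9: (0, 0, 5, 4, 2);  10: (1, 3, 3, 1, 0);  11: (2, 1, 3, 2, 1);  12: (1, 2, 6, 0, 1);  13: (1, 2, 6, 0, 1);  14: (1, 3, 3, 1, 0);  15: (2, 0, 1, 2, 3);  16: (2, 0, 1, 2, 3);  17: (2, 0, 1, 2, 3);  18: (2, 1, 3, 2, 1);  19: (1, 3, 3, 1, 0);  20: (1, 3, 3, 1, 0)

6 distinct reps among the 20 weights ⇒ 6 W_13-linkage classes:

[[1, 3, 7, 8, 9], [2, 4, 5], [6, 11, 18], [10, 14, 19, 20], [12, 13], [15, 16, 17]]


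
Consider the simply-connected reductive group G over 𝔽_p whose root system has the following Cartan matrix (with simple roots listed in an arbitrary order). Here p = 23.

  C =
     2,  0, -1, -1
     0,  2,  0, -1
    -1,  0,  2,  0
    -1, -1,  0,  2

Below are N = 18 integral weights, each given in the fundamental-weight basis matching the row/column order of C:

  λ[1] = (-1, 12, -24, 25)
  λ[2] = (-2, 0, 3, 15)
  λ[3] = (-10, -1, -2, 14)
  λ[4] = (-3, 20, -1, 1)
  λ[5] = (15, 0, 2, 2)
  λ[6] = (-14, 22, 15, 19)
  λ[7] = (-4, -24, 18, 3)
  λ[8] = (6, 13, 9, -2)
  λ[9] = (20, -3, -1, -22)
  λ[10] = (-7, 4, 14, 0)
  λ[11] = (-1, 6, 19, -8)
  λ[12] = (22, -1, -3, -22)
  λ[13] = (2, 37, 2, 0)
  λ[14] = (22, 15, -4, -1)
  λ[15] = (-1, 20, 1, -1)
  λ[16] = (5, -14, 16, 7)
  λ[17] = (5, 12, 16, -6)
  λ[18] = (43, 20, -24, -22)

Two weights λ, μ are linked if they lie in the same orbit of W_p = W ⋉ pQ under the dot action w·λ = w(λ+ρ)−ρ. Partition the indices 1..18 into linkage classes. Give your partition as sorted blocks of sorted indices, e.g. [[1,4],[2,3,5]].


Dynkin diagram of C (from the 6 off-diagonal −1 entries): A_4.

Folding the 18 weights λ_j+ρ into Ā_23 (reps in the given 4-coord order):

  1: (7, 0, 13, 0) · 2: (1, 1, 3, 15) · 3: (1, 0, 9, 5) · 4: (0, 21, 2, 0) · 5: (16, 1, 3, 3) · 6: (7, 0, 13, 0) · 7: (16, 1, 3, 3) · 8: (6, 6, 3, 1) · 9: (0, 21, 2, 0) · 10: (1, 0, 9, 5) · 11: (7, 0, 13, 0) · 12: (0, 21, 2, 0) · 13: (1, 1, 3, 15) · 14: (7, 0, 13, 0) · 15: (0, 21, 2, 0) · 16: (1, 0, 9, 5) · 17: (1, 0, 9, 5) · 18: (0, 21, 2, 0)

Linkage partition of the 18 weights (6 classes, p=23):

[[1, 6, 11, 14], [2, 13], [3, 10, 16, 17], [4, 9, 12, 15, 18], [5, 7], [8]]


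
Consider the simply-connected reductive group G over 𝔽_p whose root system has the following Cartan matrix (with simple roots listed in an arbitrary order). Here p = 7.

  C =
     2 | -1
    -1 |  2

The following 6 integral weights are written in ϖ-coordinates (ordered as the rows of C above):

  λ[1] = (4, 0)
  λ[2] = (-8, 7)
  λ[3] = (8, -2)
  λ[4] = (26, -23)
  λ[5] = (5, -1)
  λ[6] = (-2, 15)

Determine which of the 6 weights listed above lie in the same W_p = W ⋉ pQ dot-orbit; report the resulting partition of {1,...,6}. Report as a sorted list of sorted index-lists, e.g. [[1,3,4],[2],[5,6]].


Type A_2, rank 2, |W|=6; reorder rows/cols to standard.

Each λ_j+ρ reduced to Ā_7; 2-tuples below use C's row order:

    1: (5, 1)
    2: (6, 0)
    3: (5, 1)
    4: (5, 1)
    5: (6, 0)
    6: (5, 1)

Grouping the 6 weights by Ā_7-representative: 2 linkage classes.

[[1, 3, 4, 6], [2, 5]]


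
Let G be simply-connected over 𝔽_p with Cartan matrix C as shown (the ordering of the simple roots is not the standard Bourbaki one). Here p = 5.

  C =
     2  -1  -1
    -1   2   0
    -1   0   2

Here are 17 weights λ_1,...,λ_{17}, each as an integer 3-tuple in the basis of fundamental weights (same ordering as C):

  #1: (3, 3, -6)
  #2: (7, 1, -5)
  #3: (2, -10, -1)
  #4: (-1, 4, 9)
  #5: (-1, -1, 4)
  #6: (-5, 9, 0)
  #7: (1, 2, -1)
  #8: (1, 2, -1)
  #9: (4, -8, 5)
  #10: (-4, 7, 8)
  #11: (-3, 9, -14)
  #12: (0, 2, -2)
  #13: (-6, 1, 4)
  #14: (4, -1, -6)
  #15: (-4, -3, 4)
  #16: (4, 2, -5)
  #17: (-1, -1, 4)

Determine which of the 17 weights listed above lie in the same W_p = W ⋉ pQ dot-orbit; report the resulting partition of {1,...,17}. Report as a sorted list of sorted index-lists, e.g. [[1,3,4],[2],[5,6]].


Cartan matrix: type A_3 (|W|=24); un-permuting the 3 rows.

Folding the 17 weights λ_j+ρ into Ā_5 (reps in the given 3-coord order):

  1: (1, 0, 1);  2: (0, 3, 1);  3: (1, 0, 1);  4: (0, 0, 5);  5: (0, 0, 5);  6: (1, 0, 1);  7: (2, 3, 0);  8: (2, 3, 0);  9: (1, 0, 1);  10: (3, 0, 1);  11: (2, 3, 0);  12: (0, 3, 1);  13: (2, 3, 0);  14: (0, 0, 5);  15: (2, 3, 0);  16: (1, 0, 1);  17: (0, 0, 5)

The 17 indices split into 5 linkage classes (same alcove rep ⇔ same W_5-dot-orbit):

[[1, 3, 6, 9, 16], [2, 12], [4, 5, 14, 17], [7, 8, 11, 13, 15], [10]]


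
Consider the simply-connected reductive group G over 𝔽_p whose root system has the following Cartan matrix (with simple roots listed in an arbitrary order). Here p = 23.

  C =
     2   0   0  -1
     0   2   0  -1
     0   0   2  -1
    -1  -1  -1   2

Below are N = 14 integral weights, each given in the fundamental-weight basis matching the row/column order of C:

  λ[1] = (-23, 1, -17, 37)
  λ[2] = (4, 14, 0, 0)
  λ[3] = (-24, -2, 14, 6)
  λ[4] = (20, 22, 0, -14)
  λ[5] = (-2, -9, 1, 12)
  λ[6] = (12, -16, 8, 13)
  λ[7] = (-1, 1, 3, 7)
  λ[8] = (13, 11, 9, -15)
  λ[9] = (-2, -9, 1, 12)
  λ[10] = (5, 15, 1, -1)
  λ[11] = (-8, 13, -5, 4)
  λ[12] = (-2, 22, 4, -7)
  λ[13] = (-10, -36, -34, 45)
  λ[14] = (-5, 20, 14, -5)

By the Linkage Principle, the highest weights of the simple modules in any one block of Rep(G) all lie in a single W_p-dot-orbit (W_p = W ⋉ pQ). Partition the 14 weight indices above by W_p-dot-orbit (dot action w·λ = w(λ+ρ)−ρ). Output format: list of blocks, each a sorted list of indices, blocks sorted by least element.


Type D_4, rank 4, |W|=192; reorder rows/cols to standard.

Each λ_j+ρ reduced to Ā_23; 4-tuples below use C's row order:

  λ_1 → (5, 15, 1, 1)
  λ_2 → (5, 15, 1, 1)
  λ_3 → (5, 15, 1, 1)
  λ_4 → (0, 2, 4, 8)
  λ_5 → (1, 8, 2, 4)
  λ_6 → (0, 2, 4, 8)
  λ_7 → (0, 2, 4, 8)
  λ_8 → (0, 2, 4, 8)
  λ_9 → (1, 8, 2, 4)
  λ_10 → (5, 15, 1, 1)
  λ_11 → (1, 8, 2, 4)
  λ_12 → (5, 15, 1, 1)
  λ_13 → (0, 2, 4, 8)
  λ_14 → (1, 8, 2, 4)

These 14 weights hit 3 W_23-dot-orbits; sizes (5, 5, 4):

[[1, 2, 3, 10, 12], [4, 6, 7, 8, 13], [5, 9, 11, 14]]


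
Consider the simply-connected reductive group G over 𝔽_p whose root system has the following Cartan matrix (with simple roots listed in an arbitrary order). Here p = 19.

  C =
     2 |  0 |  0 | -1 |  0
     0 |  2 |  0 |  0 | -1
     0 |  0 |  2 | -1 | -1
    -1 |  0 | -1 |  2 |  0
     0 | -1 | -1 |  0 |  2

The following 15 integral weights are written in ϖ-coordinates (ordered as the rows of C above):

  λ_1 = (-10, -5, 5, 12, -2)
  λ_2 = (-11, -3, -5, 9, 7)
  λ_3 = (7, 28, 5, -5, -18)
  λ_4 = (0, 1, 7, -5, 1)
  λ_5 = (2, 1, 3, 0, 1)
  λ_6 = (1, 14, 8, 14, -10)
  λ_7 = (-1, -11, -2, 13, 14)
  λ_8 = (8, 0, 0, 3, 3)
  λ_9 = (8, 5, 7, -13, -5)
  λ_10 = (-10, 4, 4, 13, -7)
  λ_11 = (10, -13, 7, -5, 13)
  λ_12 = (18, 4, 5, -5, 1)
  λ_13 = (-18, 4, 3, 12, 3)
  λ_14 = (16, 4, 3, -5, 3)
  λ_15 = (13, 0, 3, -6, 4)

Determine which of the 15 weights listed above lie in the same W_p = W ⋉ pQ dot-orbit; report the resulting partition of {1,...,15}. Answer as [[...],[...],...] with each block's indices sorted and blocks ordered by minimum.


A_5 Cartan matrix, 5 simple roots permuted; ρ=(1,1,1,1,1).

Each λ_j+ρ reduced to Ā_19; 5-tuples below use C's row order:

  1: (9, 1, 1, 4, 4);  2: (6, 2, 0, 4, 2);  3: (3, 2, 4, 1, 2);  4: (3, 2, 4, 1, 2);  5: (3, 2, 4, 1, 2);  6: (6, 2, 0, 4, 2);  7: (9, 1, 1, 4, 4);  8: (9, 1, 1, 4, 4);  9: (3, 2, 4, 1, 2);  10: (9, 1, 1, 4, 4);  11: (3, 2, 4, 1, 2);  12: (6, 2, 0, 4, 2);  13: (6, 2, 0, 4, 2);  14: (6, 2, 0, 4, 2);  15: (9, 1, 1, 4, 4)

Grouping the 15 weights by Ā_19-representative: 3 linkage classes.

[[1, 7, 8, 10, 15], [2, 6, 12, 13, 14], [3, 4, 5, 9, 11]]


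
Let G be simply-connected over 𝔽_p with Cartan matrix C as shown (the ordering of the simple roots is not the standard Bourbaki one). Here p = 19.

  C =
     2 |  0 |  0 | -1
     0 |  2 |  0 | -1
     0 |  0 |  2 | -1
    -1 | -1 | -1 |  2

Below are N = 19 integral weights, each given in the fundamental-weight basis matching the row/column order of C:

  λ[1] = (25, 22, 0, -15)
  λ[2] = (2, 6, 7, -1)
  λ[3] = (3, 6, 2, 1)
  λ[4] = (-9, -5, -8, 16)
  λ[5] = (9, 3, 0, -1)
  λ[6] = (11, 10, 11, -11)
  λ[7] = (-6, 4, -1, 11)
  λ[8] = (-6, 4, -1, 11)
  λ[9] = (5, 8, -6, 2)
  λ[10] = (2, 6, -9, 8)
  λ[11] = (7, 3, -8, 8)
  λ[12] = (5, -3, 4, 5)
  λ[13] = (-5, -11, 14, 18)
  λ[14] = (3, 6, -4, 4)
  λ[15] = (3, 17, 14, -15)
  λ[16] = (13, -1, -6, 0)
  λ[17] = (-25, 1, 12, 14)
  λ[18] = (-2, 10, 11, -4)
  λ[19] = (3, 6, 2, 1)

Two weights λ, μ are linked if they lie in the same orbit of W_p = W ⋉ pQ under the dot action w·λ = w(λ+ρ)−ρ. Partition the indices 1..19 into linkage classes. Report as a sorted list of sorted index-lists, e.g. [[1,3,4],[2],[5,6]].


C ↔ D_4 under row/col permutation; |W(D_4)| = 192.

Alcove-folded reps (p=19, 19 weights, presented ϖ-order):

  1: (4, 7, 3, 2) · 2: (3, 7, 8, 0) · 3: (4, 7, 3, 2) · 4: (6, 2, 5, 2) · 5: (10, 4, 1, 0) · 6: (2, 1, 2, 4) · 7: (5, 5, 0, 2) · 8: (5, 5, 0, 2) · 9: (4, 7, 3, 2) · 10: (3, 7, 8, 0) · 11: (6, 2, 5, 2) · 12: (6, 2, 5, 2) · 13: (10, 4, 1, 0) · 14: (4, 7, 3, 2) · 15: (10, 4, 1, 0) · 16: (10, 4, 1, 0) · 17: (6, 2, 5, 2) · 18: (3, 7, 8, 0) · 19: (4, 7, 3, 2)

The 19 indices split into 6 linkage classes (same alcove rep ⇔ same W_19-dot-orbit):

[[1, 3, 9, 14, 19], [2, 10, 18], [4, 11, 12, 17], [5, 13, 15, 16], [6], [7, 8]]


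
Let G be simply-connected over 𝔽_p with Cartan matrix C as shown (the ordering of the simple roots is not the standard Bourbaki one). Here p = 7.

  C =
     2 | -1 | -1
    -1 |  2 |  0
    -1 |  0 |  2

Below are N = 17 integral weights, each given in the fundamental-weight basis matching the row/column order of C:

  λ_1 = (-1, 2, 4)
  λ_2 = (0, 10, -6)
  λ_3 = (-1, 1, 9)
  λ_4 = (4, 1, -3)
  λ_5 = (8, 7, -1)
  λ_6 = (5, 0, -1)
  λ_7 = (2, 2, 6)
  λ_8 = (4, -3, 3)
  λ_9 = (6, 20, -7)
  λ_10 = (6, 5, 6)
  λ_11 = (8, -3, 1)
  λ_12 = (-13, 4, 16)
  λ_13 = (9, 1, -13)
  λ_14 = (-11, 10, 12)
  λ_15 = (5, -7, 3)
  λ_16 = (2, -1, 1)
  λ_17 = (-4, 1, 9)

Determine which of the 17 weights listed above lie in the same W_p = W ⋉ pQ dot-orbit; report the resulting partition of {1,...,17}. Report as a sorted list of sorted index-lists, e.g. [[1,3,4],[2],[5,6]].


Cartan matrix: type A_3 (|W|=24); un-permuting the 3 rows.

W_7-reps of the 17 weights in Ā_7 (same 3-coord order as C):

  [1] (0, 2, 4)
  [2] (0, 2, 4)
  [3] (3, 0, 2)
  [4] (3, 2, 2)
  [5] (0, 2, 4)
  [6] (6, 1, 0)
  [7] (0, 3, 1)
  [8] (3, 0, 2)
  [9] (6, 1, 0)
  [10] (6, 1, 0)
  [11] (3, 2, 2)
  [12] (3, 0, 2)
  [13] (3, 2, 2)
  [14] (0, 3, 1)
  [15] (0, 3, 1)
  [16] (3, 0, 2)
  [17] (0, 2, 4)

5 distinct reps among the 17 weights ⇒ 5 W_7-linkage classes:

[[1, 2, 5, 17], [3, 8, 12, 16], [4, 11, 13], [6, 9, 10], [7, 14, 15]]


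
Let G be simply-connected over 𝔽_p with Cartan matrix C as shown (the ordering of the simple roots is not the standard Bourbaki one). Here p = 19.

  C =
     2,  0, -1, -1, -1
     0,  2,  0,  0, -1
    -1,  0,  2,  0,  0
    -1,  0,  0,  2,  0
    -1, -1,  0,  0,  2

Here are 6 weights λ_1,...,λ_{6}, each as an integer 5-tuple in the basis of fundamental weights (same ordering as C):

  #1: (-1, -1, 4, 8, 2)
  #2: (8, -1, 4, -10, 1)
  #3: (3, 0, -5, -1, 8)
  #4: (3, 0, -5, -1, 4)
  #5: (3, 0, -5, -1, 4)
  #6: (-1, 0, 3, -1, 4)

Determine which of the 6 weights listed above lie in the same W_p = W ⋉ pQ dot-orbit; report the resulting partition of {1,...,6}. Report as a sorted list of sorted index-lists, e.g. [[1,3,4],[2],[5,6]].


Root system D_5: the 5×5 matrix C matches after relabeling.

Alcove-folded reps (p=19, 6 weights, presented ϖ-order):

    λ_1 → (0, 0, 5, 9, 2)
    λ_2 → (0, 0, 5, 9, 2)
    λ_3 → (0, 1, 4, 0, 5)
    λ_4 → (0, 1, 4, 0, 5)
    λ_5 → (0, 1, 4, 0, 5)
    λ_6 → (0, 1, 4, 0, 5)

2 distinct reps among the 6 weights ⇒ 2 W_19-linkage classes:

[[1, 2], [3, 4, 5, 6]]


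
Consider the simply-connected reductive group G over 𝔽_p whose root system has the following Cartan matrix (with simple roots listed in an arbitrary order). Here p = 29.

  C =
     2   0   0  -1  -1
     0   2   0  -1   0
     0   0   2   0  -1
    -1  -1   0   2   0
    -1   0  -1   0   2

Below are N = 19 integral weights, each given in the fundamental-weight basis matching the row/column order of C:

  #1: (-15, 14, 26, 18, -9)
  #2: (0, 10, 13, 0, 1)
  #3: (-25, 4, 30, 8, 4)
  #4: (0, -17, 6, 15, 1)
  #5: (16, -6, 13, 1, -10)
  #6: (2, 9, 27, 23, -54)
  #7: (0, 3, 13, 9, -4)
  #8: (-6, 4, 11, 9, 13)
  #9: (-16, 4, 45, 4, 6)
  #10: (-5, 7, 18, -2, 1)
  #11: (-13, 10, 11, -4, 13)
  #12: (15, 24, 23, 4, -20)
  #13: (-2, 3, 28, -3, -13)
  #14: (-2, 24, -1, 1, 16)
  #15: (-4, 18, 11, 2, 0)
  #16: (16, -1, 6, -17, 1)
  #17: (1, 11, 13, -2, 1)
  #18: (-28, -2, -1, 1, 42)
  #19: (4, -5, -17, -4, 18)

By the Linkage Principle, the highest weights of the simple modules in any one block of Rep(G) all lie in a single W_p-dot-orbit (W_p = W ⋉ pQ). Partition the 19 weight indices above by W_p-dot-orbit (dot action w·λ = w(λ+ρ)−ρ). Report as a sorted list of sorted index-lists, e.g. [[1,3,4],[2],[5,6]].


Cartan matrix: type A_5 (|W|=720); un-permuting the 5 rows.

Ā_29 reps of the 19 weights (A_5, coords as presented):

  λ_1 → (5, 2, 5, 3, 9) · λ_2 → (1, 11, 14, 1, 2) · λ_3 → (5, 2, 5, 3, 9) · λ_4 → (1, 16, 7, 0, 2) · λ_5 → (5, 2, 5, 3, 9) · λ_6 → (2, 3, 16, 2, 1) · λ_7 → (2, 4, 11, 8, 1) · λ_8 → (5, 2, 5, 3, 9) · λ_9 → (5, 2, 5, 3, 9) · λ_10 → (2, 3, 16, 2, 1) · λ_11 → (2, 4, 11, 8, 1) · λ_12 → (2, 3, 16, 2, 1) · λ_13 → (1, 11, 14, 1, 2) · λ_14 → (1, 11, 14, 1, 2) · λ_15 → (1, 16, 7, 0, 2) · λ_16 → (1, 16, 7, 0, 2) · λ_17 → (1, 11, 14, 1, 2) · λ_18 → (1, 11, 14, 1, 2) · λ_19 → (2, 3, 16, 2, 1)

5 distinct reps among the 19 weights ⇒ 5 W_29-linkage classes:

[[1, 3, 5, 8, 9], [2, 13, 14, 17, 18], [4, 15, 16], [6, 10, 12, 19], [7, 11]]


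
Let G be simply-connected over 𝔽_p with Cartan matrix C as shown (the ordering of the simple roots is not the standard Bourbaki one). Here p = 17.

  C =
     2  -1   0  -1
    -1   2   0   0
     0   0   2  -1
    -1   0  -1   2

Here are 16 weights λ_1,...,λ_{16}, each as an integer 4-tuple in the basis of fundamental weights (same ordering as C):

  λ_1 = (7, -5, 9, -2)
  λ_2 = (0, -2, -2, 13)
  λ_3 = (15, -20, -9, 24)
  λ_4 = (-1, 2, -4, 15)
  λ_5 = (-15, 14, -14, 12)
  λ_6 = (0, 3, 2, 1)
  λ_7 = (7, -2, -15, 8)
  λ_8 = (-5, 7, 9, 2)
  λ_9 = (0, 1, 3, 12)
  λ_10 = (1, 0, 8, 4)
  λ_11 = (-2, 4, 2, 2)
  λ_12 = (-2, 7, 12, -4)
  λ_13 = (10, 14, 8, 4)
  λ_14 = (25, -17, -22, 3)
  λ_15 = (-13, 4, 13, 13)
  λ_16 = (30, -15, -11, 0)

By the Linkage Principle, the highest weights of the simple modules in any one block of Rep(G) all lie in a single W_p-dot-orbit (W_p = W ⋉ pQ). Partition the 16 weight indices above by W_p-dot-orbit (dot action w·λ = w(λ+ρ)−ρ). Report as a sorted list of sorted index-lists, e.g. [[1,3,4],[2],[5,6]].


C ↔ A_4 under row/col permutation; |W(A_4)| = 120.

Alcove-folded reps (p=17, 16 weights, presented ϖ-order):

    λ_1 → (3, 4, 9, 1)
    λ_2 → (0, 1, 1, 13)
    λ_3 → (2, 1, 9, 5)
    λ_4 → (0, 1, 1, 13)
    λ_5 → (0, 1, 1, 13)
    λ_6 → (1, 4, 3, 2)
    λ_7 → (2, 1, 9, 5)
    λ_8 → (3, 4, 9, 1)
    λ_9 → (0, 1, 1, 13)
    λ_10 → (2, 1, 9, 5)
    λ_11 → (1, 4, 3, 2)
    λ_12 → (3, 4, 9, 1)
    λ_13 → (6, 2, 5, 3)
    λ_14 → (3, 4, 9, 1)
    λ_15 → (1, 4, 3, 2)
    λ_16 → (2, 1, 9, 5)

5 distinct reps among the 16 weights ⇒ 5 W_17-linkage classes:

[[1, 8, 12, 14], [2, 4, 5, 9], [3, 7, 10, 16], [6, 11, 15], [13]]


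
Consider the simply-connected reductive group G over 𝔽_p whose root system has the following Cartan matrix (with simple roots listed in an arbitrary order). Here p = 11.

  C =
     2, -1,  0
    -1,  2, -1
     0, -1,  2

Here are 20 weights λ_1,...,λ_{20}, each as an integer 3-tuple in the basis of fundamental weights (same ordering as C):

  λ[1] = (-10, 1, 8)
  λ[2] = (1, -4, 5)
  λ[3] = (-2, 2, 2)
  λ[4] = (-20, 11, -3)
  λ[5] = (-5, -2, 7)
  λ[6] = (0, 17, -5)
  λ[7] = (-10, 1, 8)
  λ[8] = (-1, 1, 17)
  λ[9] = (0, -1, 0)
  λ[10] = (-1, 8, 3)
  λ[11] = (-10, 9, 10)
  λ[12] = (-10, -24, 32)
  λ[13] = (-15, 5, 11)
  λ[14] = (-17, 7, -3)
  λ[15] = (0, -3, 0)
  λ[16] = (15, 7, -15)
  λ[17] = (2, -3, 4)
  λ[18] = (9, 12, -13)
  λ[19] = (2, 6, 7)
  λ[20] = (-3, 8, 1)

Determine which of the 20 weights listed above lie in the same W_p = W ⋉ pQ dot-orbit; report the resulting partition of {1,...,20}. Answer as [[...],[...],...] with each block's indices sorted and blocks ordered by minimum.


A_3 Cartan matrix, 3 simple roots permuted; ρ=(1,1,1).

Ā_11 reps of the 20 weights (A_3, coords as presented):

  [1] (2, 7, 2);  [2] (1, 2, 3);  [3] (1, 2, 3);  [4] (2, 1, 1);  [5] (1, 4, 3);  [6] (4, 3, 1);  [7] (2, 7, 2);  [8] (2, 7, 2);  [9] (1, 0, 1);  [10] (2, 7, 2);  [11] (1, 0, 1);  [12] (1, 0, 1);  [13] (1, 4, 3);  [14] (1, 2, 3);  [15] (1, 0, 1);  [16] (1, 2, 3);  [17] (1, 2, 3);  [18] (1, 0, 1);  [19] (4, 3, 1);  [20] (2, 7, 2)

Partition of {1..20} into 6 W_11-dot-orbits:

[[1, 7, 8, 10, 20], [2, 3, 14, 16, 17], [4], [5, 13], [6, 19], [9, 11, 12, 15, 18]]
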